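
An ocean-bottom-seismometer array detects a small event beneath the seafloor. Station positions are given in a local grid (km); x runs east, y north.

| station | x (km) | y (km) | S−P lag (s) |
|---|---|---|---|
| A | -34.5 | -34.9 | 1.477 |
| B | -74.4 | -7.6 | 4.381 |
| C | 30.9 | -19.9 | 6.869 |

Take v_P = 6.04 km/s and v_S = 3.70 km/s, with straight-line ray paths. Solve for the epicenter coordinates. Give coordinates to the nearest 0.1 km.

(-34.7, -20.8)

Distance from S−P lag: d = Δt · v_P v_S / (v_P − v_S) = Δt · (6.04·3.70)/(6.04−3.70) ≈ 9.5504·Δt.
So d_A = 14.11, d_B = 41.84, d_C = 65.60 km.
Circle about each station: (x + 34.5)² + (y + 34.9)² = 14.11²; (x + 74.4)² + (y + 7.6)² = 41.84²; (x − 30.9)² + (y + 19.9)² = 65.60².
Subtracting the A equation from the B and C equations removes the quadratic terms:
-79.8 x + 54.6 y = 1633.37
130.8 x + 30.0 y = -5161.71
Solving the 2×2 system: x ≈ -34.7, y ≈ -20.8 km.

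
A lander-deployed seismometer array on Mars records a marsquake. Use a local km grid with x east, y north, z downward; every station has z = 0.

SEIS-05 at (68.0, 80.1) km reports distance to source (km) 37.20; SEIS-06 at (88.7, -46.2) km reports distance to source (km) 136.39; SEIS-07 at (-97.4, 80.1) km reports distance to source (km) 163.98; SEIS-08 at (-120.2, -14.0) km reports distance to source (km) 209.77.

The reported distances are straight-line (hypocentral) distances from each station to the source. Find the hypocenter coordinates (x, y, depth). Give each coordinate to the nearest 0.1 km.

Each station gives a sphere (x−x_i)² + (y−y_i)² + z² = d_i² (stations at z=0).
Subtracting the SEIS-05 sphere from SEIS-06 and SEIS-07: z² cancels, leaving linear equations in x and y:
41.4 x − 252.6 y = -18256.27
-330.8 x + 0.0 y = -20642.84
Solving: x ≈ 62.403, y ≈ 82.501 km (keep extra digits for the depth step; rounded: 62.4, 82.5).
Then from the SEIS-05 sphere: z² = 37.20² − (x − 68.0)² − (y − 80.1)² with x = 62.403, y = 82.501, so z ≈ 36.698 ≈ 36.7 km.

(62.4, 82.5, 36.7)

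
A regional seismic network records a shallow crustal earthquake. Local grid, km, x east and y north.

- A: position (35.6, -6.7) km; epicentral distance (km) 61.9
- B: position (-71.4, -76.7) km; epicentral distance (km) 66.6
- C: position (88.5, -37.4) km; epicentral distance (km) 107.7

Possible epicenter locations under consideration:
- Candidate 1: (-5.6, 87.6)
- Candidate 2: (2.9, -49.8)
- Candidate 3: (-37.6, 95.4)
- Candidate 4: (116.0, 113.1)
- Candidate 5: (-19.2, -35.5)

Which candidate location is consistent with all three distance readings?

For each candidate, compare |candidate − station| to the reported distance:
Candidate 1: residuals A 41.0, B 110.4, C 48.8 → max 110.4 km
Candidate 2: residuals A 7.8, B 12.4, C 21.2 → max 21.2 km
Candidate 3: residuals A 63.7, B 108.8, C 75.4 → max 108.8 km
Candidate 4: residuals A 82.4, B 200.1, C 45.3 → max 200.1 km
Candidate 5: residuals A 0.0, B 0.1, C 0.0 → max 0.1 km
Only Candidate 5 has all residuals ≈ 0.

Candidate 5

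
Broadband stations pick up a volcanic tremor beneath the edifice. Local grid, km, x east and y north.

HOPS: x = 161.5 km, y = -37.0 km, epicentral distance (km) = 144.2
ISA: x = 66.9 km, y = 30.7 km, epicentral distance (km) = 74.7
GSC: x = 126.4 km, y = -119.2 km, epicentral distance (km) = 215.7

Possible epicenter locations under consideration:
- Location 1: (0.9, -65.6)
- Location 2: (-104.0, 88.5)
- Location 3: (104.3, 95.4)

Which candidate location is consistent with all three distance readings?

Location 3

For each candidate, compare |candidate − station| to the reported distance:
Location 1: residuals HOPS 18.9, ISA 42.0, GSC 79.2 → max 79.2 km
Location 2: residuals HOPS 149.5, ISA 105.7, GSC 94.5 → max 149.5 km
Location 3: residuals HOPS 0.0, ISA 0.0, GSC 0.0 → max 0.0 km
Only Location 3 has all residuals ≈ 0.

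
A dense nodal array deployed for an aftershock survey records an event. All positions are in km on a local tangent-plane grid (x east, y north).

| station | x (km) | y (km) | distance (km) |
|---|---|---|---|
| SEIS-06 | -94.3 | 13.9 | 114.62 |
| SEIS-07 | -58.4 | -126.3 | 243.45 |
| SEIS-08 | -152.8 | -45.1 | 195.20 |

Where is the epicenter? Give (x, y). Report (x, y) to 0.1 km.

Circle about each station: (x + 94.3)² + (y − 13.9)² = 114.62²; (x + 58.4)² + (y + 126.3)² = 243.45²; (x + 152.8)² + (y + 45.1)² = 195.20².
Subtracting the SEIS-06 equation from the SEIS-07 and SEIS-08 equations removes the quadratic terms:
71.8 x − 280.4 y = -35853.61
-117.0 x − 118.0 y = -8669.15
Solving the 2×2 system: x ≈ -43.6, y ≈ 116.7 km.
Check against SEIS-06 (with the unrounded x, y): √((x + 94.3)²+(y − 13.9)²) = 114.62 ≈ 114.62 km. ✓

(-43.6, 116.7)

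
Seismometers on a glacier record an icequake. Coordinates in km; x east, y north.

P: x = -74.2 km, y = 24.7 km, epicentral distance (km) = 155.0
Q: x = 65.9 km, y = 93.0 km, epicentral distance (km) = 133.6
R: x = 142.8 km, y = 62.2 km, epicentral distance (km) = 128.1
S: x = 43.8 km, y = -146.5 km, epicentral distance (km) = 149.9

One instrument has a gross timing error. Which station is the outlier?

S

Solve using three stations at a time. Using P, Q, R (subtract circle equations pairwise → linear system) gives (x, y) ≈ (66.4, -40.6).
Distances from that point to each station vs reported:
  P: calculated 155.0 vs reported 155.0 → residual 0.0 km
  Q: calculated 133.6 vs reported 133.6 → residual 0.0 km
  R: calculated 128.1 vs reported 128.1 → residual 0.0 km
  S: calculated 108.3 vs reported 149.9 → residual 41.6 km
P, Q, R are mutually consistent (residuals ≈ 0); S is off by 41.6 km.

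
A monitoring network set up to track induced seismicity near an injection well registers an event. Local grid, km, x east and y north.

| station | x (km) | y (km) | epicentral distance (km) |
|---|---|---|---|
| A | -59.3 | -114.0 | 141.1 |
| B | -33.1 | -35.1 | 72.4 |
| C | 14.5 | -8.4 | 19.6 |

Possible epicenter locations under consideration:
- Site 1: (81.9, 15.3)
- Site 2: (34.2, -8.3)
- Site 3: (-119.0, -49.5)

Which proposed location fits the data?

Site 2

For each candidate, compare |candidate − station| to the reported distance:
Site 1: residuals A 50.4, B 53.2, C 51.8 → max 53.2 km
Site 2: residuals A 0.0, B 0.0, C 0.1 → max 0.1 km
Site 3: residuals A 53.2, B 14.7, C 120.1 → max 120.1 km
Only Site 2 has all residuals ≈ 0.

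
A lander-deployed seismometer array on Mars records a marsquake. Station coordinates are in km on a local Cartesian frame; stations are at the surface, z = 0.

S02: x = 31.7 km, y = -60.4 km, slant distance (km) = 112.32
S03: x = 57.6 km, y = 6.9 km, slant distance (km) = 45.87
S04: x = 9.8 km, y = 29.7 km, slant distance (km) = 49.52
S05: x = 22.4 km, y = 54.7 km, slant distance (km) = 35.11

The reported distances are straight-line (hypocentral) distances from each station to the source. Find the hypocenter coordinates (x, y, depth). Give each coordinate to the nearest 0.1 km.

(51.8, 48.6, 18.2)

Each station gives a sphere (x−x_i)² + (y−y_i)² + z² = d_i² (stations at z=0).
Subtracting the S02 sphere from S03 and S04: z² cancels, leaving linear equations in x and y:
51.8 x + 134.6 y = 9224.05
-43.8 x + 180.2 y = 6488.63
Solving: x ≈ 51.793, y ≈ 48.597 km (keep extra digits for the depth step; rounded: 51.8, 48.6).
Then from the S02 sphere: z² = 112.32² − (x − 31.7)² − (y + 60.4)² with x = 51.793, y = 48.597, so z ≈ 18.213 ≈ 18.2 km.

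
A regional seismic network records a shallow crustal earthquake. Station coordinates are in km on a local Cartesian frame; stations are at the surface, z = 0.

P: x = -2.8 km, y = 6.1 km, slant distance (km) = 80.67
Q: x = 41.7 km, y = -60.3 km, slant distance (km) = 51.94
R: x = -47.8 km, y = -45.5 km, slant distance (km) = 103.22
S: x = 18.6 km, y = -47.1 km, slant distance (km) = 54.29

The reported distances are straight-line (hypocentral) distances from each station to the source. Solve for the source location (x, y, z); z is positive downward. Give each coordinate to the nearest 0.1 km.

Each station gives a sphere (x−x_i)² + (y−y_i)² + z² = d_i² (stations at z=0).
Subtracting the P sphere from Q and R: z² cancels, leaving linear equations in x and y:
89.0 x − 132.8 y = 9139.82
-90.0 x − 103.2 y = 163.32
Solving: x ≈ 43.599, y ≈ -39.605 km (keep extra digits for the depth step; rounded: 43.6, -39.6).
Then from the P sphere: z² = 80.67² − (x + 2.8)² − (y − 6.1)² with x = 43.599, y = -39.605, so z ≈ 47.601 ≈ 47.6 km.

(43.6, -39.6, 47.6)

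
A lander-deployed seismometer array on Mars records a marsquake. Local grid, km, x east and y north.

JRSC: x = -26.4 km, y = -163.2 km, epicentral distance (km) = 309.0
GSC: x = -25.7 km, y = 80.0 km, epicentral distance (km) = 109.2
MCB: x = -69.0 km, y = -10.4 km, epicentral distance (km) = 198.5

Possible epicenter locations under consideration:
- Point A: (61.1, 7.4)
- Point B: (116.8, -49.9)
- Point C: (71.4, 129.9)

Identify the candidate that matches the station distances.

For each candidate, compare |candidate − station| to the reported distance:
Point A: residuals JRSC 117.3, GSC 4.0, MCB 67.2 → max 117.3 km
Point B: residuals JRSC 126.4, GSC 83.6, MCB 8.5 → max 126.4 km
Point C: residuals JRSC 0.0, GSC 0.0, MCB 0.0 → max 0.0 km
Only Point C has all residuals ≈ 0.

Point C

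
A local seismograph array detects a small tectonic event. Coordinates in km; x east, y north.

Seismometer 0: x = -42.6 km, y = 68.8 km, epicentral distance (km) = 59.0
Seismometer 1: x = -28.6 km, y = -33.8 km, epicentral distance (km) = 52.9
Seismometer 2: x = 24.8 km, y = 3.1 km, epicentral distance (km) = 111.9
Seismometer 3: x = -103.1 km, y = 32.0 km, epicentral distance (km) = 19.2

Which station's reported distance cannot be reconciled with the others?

Solve using three stations at a time. Using Seismometer 0, Seismometer 2, Seismometer 3 (subtract circle equations pairwise → linear system) gives (x, y) ≈ (-84.5, 27.2).
Distances from that point to each station vs reported:
  Seismometer 0: calculated 59.0 vs reported 59.0 → residual 0.0 km
  Seismometer 1: calculated 82.7 vs reported 52.9 → residual 29.8 km
  Seismometer 2: calculated 111.9 vs reported 111.9 → residual 0.0 km
  Seismometer 3: calculated 19.2 vs reported 19.2 → residual 0.0 km
Seismometer 0, Seismometer 2, Seismometer 3 are mutually consistent (residuals ≈ 0); Seismometer 1 is off by 29.8 km.

Seismometer 1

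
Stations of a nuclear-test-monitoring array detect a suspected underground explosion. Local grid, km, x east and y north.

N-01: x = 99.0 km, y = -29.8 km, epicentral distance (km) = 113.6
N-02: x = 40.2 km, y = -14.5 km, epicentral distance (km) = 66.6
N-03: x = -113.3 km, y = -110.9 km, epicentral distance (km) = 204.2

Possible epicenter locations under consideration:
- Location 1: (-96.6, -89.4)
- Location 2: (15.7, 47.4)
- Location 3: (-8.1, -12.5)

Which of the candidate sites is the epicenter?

Location 2

For each candidate, compare |candidate − station| to the reported distance:
Location 1: residuals N-01 90.9, N-02 89.4, N-03 177.0 → max 177.0 km
Location 2: residuals N-01 0.0, N-02 0.0, N-03 0.0 → max 0.0 km
Location 3: residuals N-01 5.1, N-02 18.3, N-03 60.2 → max 60.2 km
Only Location 2 has all residuals ≈ 0.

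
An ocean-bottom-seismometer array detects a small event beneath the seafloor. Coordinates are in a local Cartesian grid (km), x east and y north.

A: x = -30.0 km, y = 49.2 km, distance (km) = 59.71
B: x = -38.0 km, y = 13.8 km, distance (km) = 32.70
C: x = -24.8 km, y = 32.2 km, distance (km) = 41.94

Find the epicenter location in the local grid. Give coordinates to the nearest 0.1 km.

x ≈ -13.9 km, y ≈ -8.3 km

Circle about each station: (x + 30.0)² + (y − 49.2)² = 59.71²; (x + 38.0)² + (y − 13.8)² = 32.70²; (x + 24.8)² + (y − 32.2)² = 41.94².
Subtracting pairs of circle equations eliminates x²+y² and gives linear equations (the radical axes):
-16.0 x − 70.8 y = 809.79
10.4 x − 34.0 y = 137.56
Solving the 2×2 system: x ≈ -13.9, y ≈ -8.3 km.
Check against A (with the unrounded x, y): √((x + 30.0)²+(y − 49.2)²) = 59.71 ≈ 59.71 km. ✓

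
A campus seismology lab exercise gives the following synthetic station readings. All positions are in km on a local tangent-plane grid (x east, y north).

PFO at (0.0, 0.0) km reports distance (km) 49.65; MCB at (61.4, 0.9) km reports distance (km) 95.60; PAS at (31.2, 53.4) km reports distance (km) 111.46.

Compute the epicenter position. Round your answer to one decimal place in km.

Circle about each station: x² + y² = 49.65²; (x − 61.4)² + (y − 0.9)² = 95.60²; (x − 31.2)² + (y − 53.4)² = 111.46².
Subtracting the PFO equation from the MCB and PAS equations removes the quadratic terms:
122.8 x + 1.8 y = -2903.47
62.4 x + 106.8 y = -6133.21
Solving the 2×2 system: x ≈ -23.0, y ≈ -44.0 km.

-23.0 km east, -44.0 km north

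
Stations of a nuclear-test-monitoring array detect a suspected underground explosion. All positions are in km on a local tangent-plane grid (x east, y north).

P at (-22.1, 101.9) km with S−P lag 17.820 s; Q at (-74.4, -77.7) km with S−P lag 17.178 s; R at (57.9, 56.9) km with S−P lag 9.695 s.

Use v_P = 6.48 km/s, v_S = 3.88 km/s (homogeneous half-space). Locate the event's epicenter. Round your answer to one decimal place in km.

Distance from S−P lag: d = Δt · v_P v_S / (v_P − v_S) = Δt · (6.48·3.88)/(6.48−3.88) ≈ 9.6702·Δt.
So d_P = 172.32, d_Q = 166.11, d_R = 93.75 km.
Circle about each station: (x + 22.1)² + (y − 101.9)² = 172.32²; (x + 74.4)² + (y + 77.7)² = 166.11²; (x − 57.9)² + (y − 56.9)² = 93.75².
Subtracting the P equation from the Q and R equations removes the quadratic terms:
-104.6 x − 359.2 y = 2802.28
160.0 x − 90.0 y = 16623.12
Solving the 2×2 system: x ≈ 85.5, y ≈ -32.7 km.

85.5 km east, -32.7 km north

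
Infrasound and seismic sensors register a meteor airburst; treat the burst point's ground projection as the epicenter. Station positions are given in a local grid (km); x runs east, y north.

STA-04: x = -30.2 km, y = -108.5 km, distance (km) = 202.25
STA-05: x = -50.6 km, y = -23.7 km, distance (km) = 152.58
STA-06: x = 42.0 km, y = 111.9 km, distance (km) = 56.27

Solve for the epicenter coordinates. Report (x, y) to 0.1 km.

Circle about each station: (x + 30.2)² + (y + 108.5)² = 202.25²; (x + 50.6)² + (y + 23.7)² = 152.58²; (x − 42.0)² + (y − 111.9)² = 56.27².
Subtracting the STA-04 equation from the STA-05 and STA-06 equations removes the quadratic terms:
-40.8 x + 169.6 y = 8062.17
144.4 x + 440.8 y = 39340.07
Solving the 2×2 system: x ≈ 73.4, y ≈ 65.2 km.

x ≈ 73.4 km, y ≈ 65.2 km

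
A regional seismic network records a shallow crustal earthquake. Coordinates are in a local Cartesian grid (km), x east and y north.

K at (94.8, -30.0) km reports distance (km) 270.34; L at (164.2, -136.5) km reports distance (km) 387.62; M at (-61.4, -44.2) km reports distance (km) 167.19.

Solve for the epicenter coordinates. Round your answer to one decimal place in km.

Circle about each station: (x − 94.8)² + (y + 30.0)² = 270.34²; (x − 164.2)² + (y + 136.5)² = 387.62²; (x + 61.4)² + (y + 44.2)² = 167.19².
Subtracting the K equation from the L and M equations removes the quadratic terms:
138.8 x − 213.0 y = -41458.70
-312.4 x − 28.4 y = 40967.78
Solving the 2×2 system: x ≈ -140.5, y ≈ 103.1 km.

-140.5 km east, 103.1 km north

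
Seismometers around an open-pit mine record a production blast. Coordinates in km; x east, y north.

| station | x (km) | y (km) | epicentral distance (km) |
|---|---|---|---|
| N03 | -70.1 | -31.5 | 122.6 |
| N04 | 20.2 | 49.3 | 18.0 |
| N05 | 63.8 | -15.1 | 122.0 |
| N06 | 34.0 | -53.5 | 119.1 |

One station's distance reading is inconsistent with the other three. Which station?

Solve using three stations at a time. Using N03, N04, N06 (subtract circle equations pairwise → linear system) gives (x, y) ≈ (8.3, 62.8).
Distances from that point to each station vs reported:
  N03: calculated 122.6 vs reported 122.6 → residual 0.0 km
  N04: calculated 18.0 vs reported 18.0 → residual 0.0 km
  N05: calculated 95.7 vs reported 122.0 → residual 26.3 km
  N06: calculated 119.1 vs reported 119.1 → residual 0.0 km
N03, N04, N06 are mutually consistent (residuals ≈ 0); N05 is off by 26.3 km.

N05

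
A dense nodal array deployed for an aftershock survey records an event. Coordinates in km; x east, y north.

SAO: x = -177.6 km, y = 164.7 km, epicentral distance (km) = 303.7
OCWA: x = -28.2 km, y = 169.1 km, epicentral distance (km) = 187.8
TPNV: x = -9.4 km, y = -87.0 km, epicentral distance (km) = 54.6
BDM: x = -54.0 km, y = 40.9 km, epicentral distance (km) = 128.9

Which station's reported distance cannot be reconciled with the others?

Solve using three stations at a time. Using SAO, TPNV, BDM (subtract circle equations pairwise → linear system) gives (x, y) ≈ (33.4, -53.6).
Distances from that point to each station vs reported:
  SAO: calculated 303.6 vs reported 303.7 → residual 0.1 km
  OCWA: calculated 231.1 vs reported 187.8 → residual 43.3 km
  TPNV: calculated 54.3 vs reported 54.6 → residual 0.3 km
  BDM: calculated 128.8 vs reported 128.9 → residual 0.1 km
SAO, TPNV, BDM are mutually consistent (residuals ≈ 0); OCWA is off by 43.3 km.

OCWA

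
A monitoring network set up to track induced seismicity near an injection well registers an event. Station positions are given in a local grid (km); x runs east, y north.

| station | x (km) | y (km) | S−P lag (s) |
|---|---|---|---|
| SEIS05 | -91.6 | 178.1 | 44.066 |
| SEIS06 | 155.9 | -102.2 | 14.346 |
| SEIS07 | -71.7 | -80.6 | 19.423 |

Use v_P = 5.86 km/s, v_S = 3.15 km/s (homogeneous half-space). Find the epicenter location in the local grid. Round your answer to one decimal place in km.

(60.6, -80.6)

Distance from S−P lag: d = Δt · v_P v_S / (v_P − v_S) = Δt · (5.86·3.15)/(5.86−3.15) ≈ 6.8114·Δt.
So d_SEIS05 = 300.15, d_SEIS06 = 97.72, d_SEIS07 = 132.30 km.
Circle about each station: (x + 91.6)² + (y − 178.1)² = 300.15²; (x − 155.9)² + (y + 102.2)² = 97.72²; (x + 71.7)² + (y + 80.6)² = 132.30².
Subtracting the SEIS05 equation from the SEIS06 and SEIS07 equations removes the quadratic terms:
495.0 x − 560.6 y = 75180.30
39.8 x − 517.4 y = 44113.81
Solving the 2×2 system: x ≈ 60.6, y ≈ -80.6 km.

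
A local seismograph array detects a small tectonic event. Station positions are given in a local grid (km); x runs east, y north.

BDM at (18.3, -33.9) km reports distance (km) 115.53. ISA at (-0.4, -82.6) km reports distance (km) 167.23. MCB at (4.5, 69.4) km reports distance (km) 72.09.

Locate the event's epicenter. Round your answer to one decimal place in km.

Circle about each station: (x − 18.3)² + (y + 33.9)² = 115.53²; (x + 0.4)² + (y + 82.6)² = 167.23²; (x − 4.5)² + (y − 69.4)² = 72.09².
Subtracting the BDM equation from the ISA and MCB equations removes the quadratic terms:
-37.4 x − 97.4 y = -9279.87
-27.6 x + 206.6 y = 11502.72
Solving the 2×2 system: x ≈ 76.5, y ≈ 65.9 km.

(76.5, 65.9)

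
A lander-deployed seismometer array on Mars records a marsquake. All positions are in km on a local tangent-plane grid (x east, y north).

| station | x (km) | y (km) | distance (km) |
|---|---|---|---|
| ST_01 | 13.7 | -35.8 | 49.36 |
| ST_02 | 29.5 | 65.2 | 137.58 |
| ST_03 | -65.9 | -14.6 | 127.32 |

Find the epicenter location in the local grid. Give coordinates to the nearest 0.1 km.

48.2 km east, -71.1 km north

Circle about each station: (x − 13.7)² + (y + 35.8)² = 49.36²; (x − 29.5)² + (y − 65.2)² = 137.58²; (x + 65.9)² + (y + 14.6)² = 127.32².
Subtracting pairs of circle equations eliminates x²+y² and gives linear equations (the radical axes):
31.6 x + 202.0 y = -12839.89
-159.2 x + 42.4 y = -10687.33
Solving the 2×2 system: x ≈ 48.2, y ≈ -71.1 km.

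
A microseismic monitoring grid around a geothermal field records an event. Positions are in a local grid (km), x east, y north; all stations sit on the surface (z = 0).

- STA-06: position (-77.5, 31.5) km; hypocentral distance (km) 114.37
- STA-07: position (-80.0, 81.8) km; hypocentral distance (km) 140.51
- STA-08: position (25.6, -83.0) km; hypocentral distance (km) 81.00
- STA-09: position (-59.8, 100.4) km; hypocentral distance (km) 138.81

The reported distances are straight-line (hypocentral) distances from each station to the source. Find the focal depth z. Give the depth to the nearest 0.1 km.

Each station gives a sphere (x−x_i)² + (y−y_i)² + z² = d_i² (stations at z=0).
Subtracting the STA-06 sphere from STA-07 and STA-08: z² cancels, leaving linear equations in x and y:
-5.0 x + 100.6 y = -569.82
206.2 x − 229.0 y = 7065.36
Solving: x ≈ 29.608, y ≈ -4.193 km (keep extra digits for the depth step; rounded: 29.6, -4.2).
Then from the STA-06 sphere: z² = 114.37² − (x + 77.5)² − (y − 31.5)² with x = 29.608, y = -4.193, so z ≈ 18.286 ≈ 18.3 km.

depth ≈ 18.3 km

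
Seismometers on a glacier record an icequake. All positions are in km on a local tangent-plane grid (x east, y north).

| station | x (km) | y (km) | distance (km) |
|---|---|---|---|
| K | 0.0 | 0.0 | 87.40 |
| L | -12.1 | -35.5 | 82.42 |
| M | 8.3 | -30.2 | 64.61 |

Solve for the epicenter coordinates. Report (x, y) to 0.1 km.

Circle about each station: x² + y² = 87.40²; (x + 12.1)² + (y + 35.5)² = 82.42²; (x − 8.3)² + (y + 30.2)² = 64.61².
Subtracting the K equation from the L and M equations removes the quadratic terms:
-24.2 x − 71.0 y = 2252.36
16.6 x − 60.4 y = 4445.24
Solving the 2×2 system: x ≈ 68.0, y ≈ -54.9 km.
Check against K (with the unrounded x, y): √(x²+y²) = 87.41 ≈ 87.40 km. ✓

x ≈ 68.0 km, y ≈ -54.9 km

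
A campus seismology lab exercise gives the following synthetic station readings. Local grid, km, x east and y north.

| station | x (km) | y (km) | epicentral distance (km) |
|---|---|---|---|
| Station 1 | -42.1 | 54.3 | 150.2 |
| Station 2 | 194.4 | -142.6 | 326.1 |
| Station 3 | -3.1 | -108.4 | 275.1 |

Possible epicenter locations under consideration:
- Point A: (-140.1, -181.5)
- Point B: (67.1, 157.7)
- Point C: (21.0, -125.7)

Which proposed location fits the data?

For each candidate, compare |candidate − station| to the reported distance:
Point A: residuals Station 1 105.2, Station 2 10.7, Station 3 119.8 → max 119.8 km
Point B: residuals Station 1 0.2, Station 2 0.1, Station 3 0.1 → max 0.2 km
Point C: residuals Station 1 40.5, Station 2 151.9, Station 3 245.4 → max 245.4 km
Only Point B has all residuals ≈ 0.

Point B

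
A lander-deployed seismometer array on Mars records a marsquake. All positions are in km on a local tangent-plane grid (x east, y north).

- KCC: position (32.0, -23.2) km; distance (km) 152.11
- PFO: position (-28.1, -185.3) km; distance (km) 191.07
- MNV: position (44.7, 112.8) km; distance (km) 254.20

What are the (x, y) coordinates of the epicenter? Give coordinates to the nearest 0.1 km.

Circle about each station: (x − 32.0)² + (y + 23.2)² = 152.11²; (x + 28.1)² + (y + 185.3)² = 191.07²; (x − 44.7)² + (y − 112.8)² = 254.20².
Subtracting the KCC equation from the PFO and MNV equations removes the quadratic terms:
-120.2 x − 324.2 y = 20193.17
25.4 x + 272.0 y = -28320.50
Solving the 2×2 system: x ≈ 150.8, y ≈ -118.2 km.

(150.8, -118.2)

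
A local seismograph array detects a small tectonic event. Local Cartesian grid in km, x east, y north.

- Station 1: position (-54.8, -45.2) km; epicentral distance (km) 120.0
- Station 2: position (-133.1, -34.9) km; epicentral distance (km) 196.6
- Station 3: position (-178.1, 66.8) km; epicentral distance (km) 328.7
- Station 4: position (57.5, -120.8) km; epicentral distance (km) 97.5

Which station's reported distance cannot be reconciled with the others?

Solve using three stations at a time. Using Station 1, Station 2, Station 4 (subtract circle equations pairwise → linear system) gives (x, y) ≈ (63.1, -23.7).
Distances from that point to each station vs reported:
  Station 1: calculated 119.8 vs reported 120.0 → residual 0.2 km
  Station 2: calculated 196.5 vs reported 196.6 → residual 0.1 km
  Station 3: calculated 257.6 vs reported 328.7 → residual 71.1 km
  Station 4: calculated 97.3 vs reported 97.5 → residual 0.2 km
Station 1, Station 2, Station 4 are mutually consistent (residuals ≈ 0); Station 3 is off by 71.1 km.

Station 3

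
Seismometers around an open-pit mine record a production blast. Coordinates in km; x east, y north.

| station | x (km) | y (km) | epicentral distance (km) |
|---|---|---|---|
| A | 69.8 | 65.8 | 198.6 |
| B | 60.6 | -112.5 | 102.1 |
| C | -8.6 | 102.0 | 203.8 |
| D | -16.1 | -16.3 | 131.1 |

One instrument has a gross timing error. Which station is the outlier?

D

Solve using three stations at a time. Using A, B, C (subtract circle equations pairwise → linear system) gives (x, y) ≈ (-40.6, -99.3).
Distances from that point to each station vs reported:
  A: calculated 198.6 vs reported 198.6 → residual 0.0 km
  B: calculated 102.1 vs reported 102.1 → residual 0.0 km
  C: calculated 203.8 vs reported 203.8 → residual 0.0 km
  D: calculated 86.5 vs reported 131.1 → residual 44.6 km
A, B, C are mutually consistent (residuals ≈ 0); D is off by 44.6 km.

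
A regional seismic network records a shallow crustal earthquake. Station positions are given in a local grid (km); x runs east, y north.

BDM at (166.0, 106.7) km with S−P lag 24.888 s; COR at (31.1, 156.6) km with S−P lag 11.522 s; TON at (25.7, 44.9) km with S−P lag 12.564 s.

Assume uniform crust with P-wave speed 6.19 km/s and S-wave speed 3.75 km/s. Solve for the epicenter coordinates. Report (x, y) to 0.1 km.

-70.6 km east, 115.7 km north

Distance from S−P lag: d = Δt · v_P v_S / (v_P − v_S) = Δt · (6.19·3.75)/(6.19−3.75) ≈ 9.5133·Δt.
So d_BDM = 236.77, d_COR = 109.61, d_TON = 119.53 km.
Circle about each station: (x − 166.0)² + (y − 106.7)² = 236.77²; (x − 31.1)² + (y − 156.6)² = 109.61²; (x − 25.7)² + (y − 44.9)² = 119.53².
Subtracting pairs of circle equations eliminates x²+y² and gives linear equations (the radical axes):
-269.8 x + 99.8 y = 30595.56
-280.6 x − 123.6 y = 5508.22
Solving the 2×2 system: x ≈ -70.6, y ≈ 115.7 km.
Check against BDM (with the unrounded x, y): √((x − 166.0)²+(y − 106.7)²) = 236.77 ≈ 236.77 km. ✓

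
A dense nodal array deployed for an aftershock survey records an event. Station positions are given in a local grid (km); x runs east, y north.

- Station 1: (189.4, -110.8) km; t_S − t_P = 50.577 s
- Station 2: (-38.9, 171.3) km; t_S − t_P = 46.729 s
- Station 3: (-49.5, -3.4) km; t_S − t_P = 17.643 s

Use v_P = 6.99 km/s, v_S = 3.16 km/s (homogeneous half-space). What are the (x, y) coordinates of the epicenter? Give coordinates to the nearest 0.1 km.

Distance from S−P lag: d = Δt · v_P v_S / (v_P − v_S) = Δt · (6.99·3.16)/(6.99−3.16) ≈ 5.7672·Δt.
So d_Station 1 = 291.69, d_Station 2 = 269.50, d_Station 3 = 101.75 km.
Circle about each station: (x − 189.4)² + (y + 110.8)² = 291.69²; (x + 38.9)² + (y − 171.3)² = 269.50²; (x + 49.5)² + (y + 3.4)² = 101.75².
Subtracting pairs of circle equations eliminates x²+y² and gives linear equations (the radical axes):
-456.6 x + 564.2 y = -4839.29
-477.8 x + 214.8 y = 29042.80
Solving the 2×2 system: x ≈ -101.6, y ≈ -90.8 km.

(-101.6, -90.8)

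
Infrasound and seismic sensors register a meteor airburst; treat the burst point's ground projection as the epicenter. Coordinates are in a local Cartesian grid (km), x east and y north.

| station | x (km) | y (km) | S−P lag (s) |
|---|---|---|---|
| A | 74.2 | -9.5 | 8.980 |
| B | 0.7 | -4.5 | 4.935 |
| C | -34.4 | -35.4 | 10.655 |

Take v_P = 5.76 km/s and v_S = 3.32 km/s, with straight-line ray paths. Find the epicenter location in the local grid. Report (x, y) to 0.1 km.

Distance from S−P lag: d = Δt · v_P v_S / (v_P − v_S) = Δt · (5.76·3.32)/(5.76−3.32) ≈ 7.8374·Δt.
So d_A = 70.38, d_B = 38.68, d_C = 83.51 km.
Circle about each station: (x − 74.2)² + (y + 9.5)² = 70.38²; (x − 0.7)² + (y + 4.5)² = 38.68²; (x + 34.4)² + (y + 35.4)² = 83.51².
Subtracting the A equation from the B and C equations removes the quadratic terms:
-147.0 x + 10.0 y = -2117.95
-217.2 x − 51.8 y = -5179.95
Solving the 2×2 system: x ≈ 16.5, y ≈ 30.8 km.
Check against A (with the unrounded x, y): √((x − 74.2)²+(y + 9.5)²) = 70.38 ≈ 70.38 km. ✓

(16.5, 30.8)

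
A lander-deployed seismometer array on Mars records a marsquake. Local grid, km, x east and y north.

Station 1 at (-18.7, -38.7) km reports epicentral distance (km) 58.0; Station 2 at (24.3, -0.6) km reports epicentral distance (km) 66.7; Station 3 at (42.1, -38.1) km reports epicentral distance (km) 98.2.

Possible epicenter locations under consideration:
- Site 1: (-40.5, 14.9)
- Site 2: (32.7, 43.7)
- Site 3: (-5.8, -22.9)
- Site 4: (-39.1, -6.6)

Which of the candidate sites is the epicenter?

Site 1

For each candidate, compare |candidate − station| to the reported distance:
Site 1: residuals Station 1 0.1, Station 2 0.1, Station 3 0.1 → max 0.1 km
Site 2: residuals Station 1 39.1, Station 2 21.6, Station 3 15.9 → max 39.1 km
Site 3: residuals Station 1 37.6, Station 2 29.2, Station 3 47.9 → max 47.9 km
Site 4: residuals Station 1 20.0, Station 2 3.0, Station 3 11.1 → max 20.0 km
Only Site 1 has all residuals ≈ 0.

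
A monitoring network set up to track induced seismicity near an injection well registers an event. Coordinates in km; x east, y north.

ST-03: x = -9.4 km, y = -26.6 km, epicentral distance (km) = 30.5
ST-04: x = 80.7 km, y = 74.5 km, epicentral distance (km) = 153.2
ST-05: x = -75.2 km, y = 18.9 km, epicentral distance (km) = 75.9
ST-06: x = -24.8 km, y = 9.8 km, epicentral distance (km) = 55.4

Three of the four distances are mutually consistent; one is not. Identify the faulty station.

Solve using three stations at a time. Using ST-03, ST-05, ST-06 (subtract circle equations pairwise → linear system) gives (x, y) ≈ (-34.0, -44.9).
Distances from that point to each station vs reported:
  ST-03: calculated 30.7 vs reported 30.5 → residual 0.2 km
  ST-04: calculated 165.6 vs reported 153.2 → residual 12.4 km
  ST-05: calculated 76.0 vs reported 75.9 → residual 0.1 km
  ST-06: calculated 55.5 vs reported 55.4 → residual 0.1 km
ST-03, ST-05, ST-06 are mutually consistent (residuals ≈ 0); ST-04 is off by 12.4 km.

ST-04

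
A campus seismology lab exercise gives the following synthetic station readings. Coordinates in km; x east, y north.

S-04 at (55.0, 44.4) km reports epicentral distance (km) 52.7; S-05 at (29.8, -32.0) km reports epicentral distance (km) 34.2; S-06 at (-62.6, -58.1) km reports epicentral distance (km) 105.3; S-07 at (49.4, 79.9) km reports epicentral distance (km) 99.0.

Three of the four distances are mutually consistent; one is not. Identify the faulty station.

Solve using three stations at a time. Using S-04, S-05, S-06 (subtract circle equations pairwise → linear system) gives (x, y) ≈ (24.1, 1.7).
Distances from that point to each station vs reported:
  S-04: calculated 52.7 vs reported 52.7 → residual 0.0 km
  S-05: calculated 34.2 vs reported 34.2 → residual 0.0 km
  S-06: calculated 105.3 vs reported 105.3 → residual 0.0 km
  S-07: calculated 82.2 vs reported 99.0 → residual 16.8 km
S-04, S-05, S-06 are mutually consistent (residuals ≈ 0); S-07 is off by 16.8 km.

S-07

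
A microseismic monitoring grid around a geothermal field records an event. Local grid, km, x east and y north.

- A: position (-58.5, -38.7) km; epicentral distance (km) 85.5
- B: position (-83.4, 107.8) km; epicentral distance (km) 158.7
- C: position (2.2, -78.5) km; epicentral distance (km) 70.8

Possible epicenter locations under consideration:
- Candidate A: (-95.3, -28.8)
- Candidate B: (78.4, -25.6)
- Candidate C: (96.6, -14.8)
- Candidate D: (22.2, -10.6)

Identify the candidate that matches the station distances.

For each candidate, compare |candidate − station| to the reported distance:
Candidate A: residuals A 47.4, B 21.6, C 38.6 → max 47.4 km
Candidate B: residuals A 52.0, B 51.0, C 22.0 → max 52.0 km
Candidate C: residuals A 71.4, B 59.1, C 43.1 → max 71.4 km
Candidate D: residuals A 0.0, B 0.0, C 0.0 → max 0.0 km
Only Candidate D has all residuals ≈ 0.

Candidate D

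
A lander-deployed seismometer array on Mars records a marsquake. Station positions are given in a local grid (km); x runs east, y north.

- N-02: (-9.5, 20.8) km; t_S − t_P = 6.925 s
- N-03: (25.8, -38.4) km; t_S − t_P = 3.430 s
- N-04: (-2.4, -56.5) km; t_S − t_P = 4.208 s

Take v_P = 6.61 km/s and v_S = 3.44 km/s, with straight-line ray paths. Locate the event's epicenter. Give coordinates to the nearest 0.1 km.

x ≈ 4.0 km, y ≈ -27.0 km

Distance from S−P lag: d = Δt · v_P v_S / (v_P − v_S) = Δt · (6.61·3.44)/(6.61−3.44) ≈ 7.1730·Δt.
So d_N-02 = 49.67, d_N-03 = 24.60, d_N-04 = 30.18 km.
Circle about each station: (x + 9.5)² + (y − 20.8)² = 49.67²; (x − 25.8)² + (y + 38.4)² = 24.60²; (x + 2.4)² + (y + 56.5)² = 30.18².
Subtracting the N-02 equation from the N-03 and N-04 equations removes the quadratic terms:
70.6 x − 118.4 y = 3479.26
14.2 x − 154.6 y = 4231.40
Solving the 2×2 system: x ≈ 4.0, y ≈ -27.0 km.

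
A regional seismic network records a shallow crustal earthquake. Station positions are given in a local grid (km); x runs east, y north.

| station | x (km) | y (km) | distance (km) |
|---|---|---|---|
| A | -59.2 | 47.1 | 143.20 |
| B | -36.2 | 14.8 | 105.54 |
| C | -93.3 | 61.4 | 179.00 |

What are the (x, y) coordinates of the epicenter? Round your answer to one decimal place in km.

(52.1, -43.0)

Circle about each station: (x + 59.2)² + (y − 47.1)² = 143.20²; (x + 36.2)² + (y − 14.8)² = 105.54²; (x + 93.3)² + (y − 61.4)² = 179.00².
Subtracting the A equation from the B and C equations removes the quadratic terms:
46.0 x − 64.6 y = 5173.98
-68.2 x + 28.6 y = -4782.96
Solving the 2×2 system: x ≈ 52.1, y ≈ -43.0 km.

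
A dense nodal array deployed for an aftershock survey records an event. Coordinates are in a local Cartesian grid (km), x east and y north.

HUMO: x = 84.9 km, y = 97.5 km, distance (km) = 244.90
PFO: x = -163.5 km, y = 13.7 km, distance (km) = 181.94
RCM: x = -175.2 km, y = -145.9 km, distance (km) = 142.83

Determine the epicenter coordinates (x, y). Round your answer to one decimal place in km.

Circle about each station: (x − 84.9)² + (y − 97.5)² = 244.90²; (x + 163.5)² + (y − 13.7)² = 181.94²; (x + 175.2)² + (y + 145.9)² = 142.83².
Subtracting pairs of circle equations eliminates x²+y² and gives linear equations (the radical axes):
-496.8 x − 167.6 y = 37079.53
-520.2 x − 486.8 y = 74843.19
Solving the 2×2 system: x ≈ -35.6, y ≈ -115.7 km.
Check against HUMO (with the unrounded x, y): √((x − 84.9)²+(y − 97.5)²) = 244.90 ≈ 244.90 km. ✓

x ≈ -35.6 km, y ≈ -115.7 km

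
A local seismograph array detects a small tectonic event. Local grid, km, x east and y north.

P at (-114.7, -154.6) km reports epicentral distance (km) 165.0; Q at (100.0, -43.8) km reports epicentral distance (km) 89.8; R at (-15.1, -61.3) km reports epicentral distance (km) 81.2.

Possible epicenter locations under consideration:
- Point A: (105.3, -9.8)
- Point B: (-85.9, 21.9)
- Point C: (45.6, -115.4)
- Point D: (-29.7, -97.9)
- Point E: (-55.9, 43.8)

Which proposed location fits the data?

Point C

For each candidate, compare |candidate − station| to the reported distance:
Point A: residuals P 98.4, Q 55.4, R 49.8 → max 98.4 km
Point B: residuals P 13.8, Q 107.4, R 28.0 → max 107.4 km
Point C: residuals P 0.0, Q 0.1, R 0.1 → max 0.1 km
Point D: residuals P 62.8, Q 50.7, R 41.8 → max 62.8 km
Point E: residuals P 41.9, Q 89.0, R 31.5 → max 89.0 km
Only Point C has all residuals ≈ 0.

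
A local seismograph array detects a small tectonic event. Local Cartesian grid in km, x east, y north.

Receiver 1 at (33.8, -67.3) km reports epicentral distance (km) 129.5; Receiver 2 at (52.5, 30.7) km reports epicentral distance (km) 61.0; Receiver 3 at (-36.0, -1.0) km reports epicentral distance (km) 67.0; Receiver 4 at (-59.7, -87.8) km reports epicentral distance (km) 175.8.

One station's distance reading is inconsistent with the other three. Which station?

Solve using three stations at a time. Using Receiver 1, Receiver 2, Receiver 3 (subtract circle equations pairwise → linear system) gives (x, y) ≈ (-2.5, 57.0).
Distances from that point to each station vs reported:
  Receiver 1: calculated 129.5 vs reported 129.5 → residual 0.0 km
  Receiver 2: calculated 61.0 vs reported 61.0 → residual 0.0 km
  Receiver 3: calculated 67.0 vs reported 67.0 → residual 0.0 km
  Receiver 4: calculated 155.7 vs reported 175.8 → residual 20.1 km
Receiver 1, Receiver 2, Receiver 3 are mutually consistent (residuals ≈ 0); Receiver 4 is off by 20.1 km.

Receiver 4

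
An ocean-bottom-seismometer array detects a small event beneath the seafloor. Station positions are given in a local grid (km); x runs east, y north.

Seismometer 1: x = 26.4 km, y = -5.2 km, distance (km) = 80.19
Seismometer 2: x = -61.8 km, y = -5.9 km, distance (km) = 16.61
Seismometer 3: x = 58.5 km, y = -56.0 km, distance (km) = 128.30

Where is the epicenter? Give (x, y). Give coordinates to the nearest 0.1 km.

-52.7 km east, 8.0 km north

Circle about each station: (x − 26.4)² + (y + 5.2)² = 80.19²; (x + 61.8)² + (y + 5.9)² = 16.61²; (x − 58.5)² + (y + 56.0)² = 128.30².
Subtracting the Seismometer 1 equation from the Seismometer 2 and Seismometer 3 equations removes the quadratic terms:
-176.4 x − 1.4 y = 9284.59
64.2 x − 101.6 y = -4196.20
Solving the 2×2 system: x ≈ -52.7, y ≈ 8.0 km.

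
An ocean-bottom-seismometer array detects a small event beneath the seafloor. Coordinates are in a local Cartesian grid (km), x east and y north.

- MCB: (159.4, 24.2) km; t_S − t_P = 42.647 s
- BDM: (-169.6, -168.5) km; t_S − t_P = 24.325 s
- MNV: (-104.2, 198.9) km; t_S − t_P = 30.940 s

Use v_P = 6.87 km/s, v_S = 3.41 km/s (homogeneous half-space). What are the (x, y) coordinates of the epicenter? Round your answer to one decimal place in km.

x ≈ -127.4 km, y ≈ -9.3 km

Distance from S−P lag: d = Δt · v_P v_S / (v_P − v_S) = Δt · (6.87·3.41)/(6.87−3.41) ≈ 6.7707·Δt.
So d_MCB = 288.75, d_BDM = 164.70, d_MNV = 209.49 km.
Circle about each station: (x − 159.4)² + (y − 24.2)² = 288.75²; (x + 169.6)² + (y + 168.5)² = 164.70²; (x + 104.2)² + (y − 198.9)² = 209.49².
Subtracting the MCB equation from the BDM and MNV equations removes the quadratic terms:
-658.0 x − 385.4 y = 87412.88
-527.2 x + 349.4 y = 63915.35
Solving the 2×2 system: x ≈ -127.4, y ≈ -9.3 km.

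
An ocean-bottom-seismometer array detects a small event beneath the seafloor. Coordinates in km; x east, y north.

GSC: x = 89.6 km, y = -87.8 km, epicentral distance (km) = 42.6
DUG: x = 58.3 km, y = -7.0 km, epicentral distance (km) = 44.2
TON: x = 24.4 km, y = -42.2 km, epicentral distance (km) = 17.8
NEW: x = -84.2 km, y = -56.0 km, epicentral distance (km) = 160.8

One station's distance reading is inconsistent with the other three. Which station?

TON

Solve using three stations at a time. Using GSC, DUG, NEW (subtract circle equations pairwise → linear system) gives (x, y) ≈ (76.4, -47.3).
Distances from that point to each station vs reported:
  GSC: calculated 42.6 vs reported 42.6 → residual 0.0 km
  DUG: calculated 44.2 vs reported 44.2 → residual 0.0 km
  TON: calculated 52.2 vs reported 17.8 → residual 34.4 km
  NEW: calculated 160.8 vs reported 160.8 → residual 0.0 km
GSC, DUG, NEW are mutually consistent (residuals ≈ 0); TON is off by 34.4 km.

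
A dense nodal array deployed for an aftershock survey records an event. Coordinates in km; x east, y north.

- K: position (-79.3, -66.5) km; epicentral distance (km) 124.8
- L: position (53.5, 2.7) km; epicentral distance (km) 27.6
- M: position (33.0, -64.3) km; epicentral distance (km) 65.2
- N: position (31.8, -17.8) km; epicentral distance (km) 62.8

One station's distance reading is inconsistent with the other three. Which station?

N

Solve using three stations at a time. Using K, L, M (subtract circle equations pairwise → linear system) gives (x, y) ≈ (26.0, 0.5).
Distances from that point to each station vs reported:
  K: calculated 124.8 vs reported 124.8 → residual 0.0 km
  L: calculated 27.6 vs reported 27.6 → residual 0.0 km
  M: calculated 65.2 vs reported 65.2 → residual 0.0 km
  N: calculated 19.2 vs reported 62.8 → residual 43.6 km
K, L, M are mutually consistent (residuals ≈ 0); N is off by 43.6 km.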